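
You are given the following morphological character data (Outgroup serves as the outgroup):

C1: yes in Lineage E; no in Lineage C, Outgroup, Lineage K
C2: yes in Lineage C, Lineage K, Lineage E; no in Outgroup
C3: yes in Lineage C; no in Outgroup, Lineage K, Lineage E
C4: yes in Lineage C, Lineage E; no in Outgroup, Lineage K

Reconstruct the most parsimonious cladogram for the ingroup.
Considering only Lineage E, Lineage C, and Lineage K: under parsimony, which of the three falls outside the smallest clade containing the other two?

The outgroup has state 'no' for every character, so 'yes' is the derived state throughout.
C1 (derived state 'yes') is unique to Lineage E (autapomorphy; uninformative for grouping).
All ingroup taxa share the derived state 'yes' for C2; it defines the ingroup but does not resolve relationships within it.
C3: derived state 'yes' in Lineage C only — an autapomorphy, so it tells us nothing about relationships among taxa.
C4: derived state 'yes' in Lineage C and Lineage E only — synapomorphy for {Lineage C, Lineage E}.
Most parsimonious ingroup topology: (Lineage K,(Lineage C,Lineage E)).
Lineage C and Lineage E share a more recent common ancestor with each other than either does with Lineage K, so Lineage K is the least closely related of the three.

Lineage K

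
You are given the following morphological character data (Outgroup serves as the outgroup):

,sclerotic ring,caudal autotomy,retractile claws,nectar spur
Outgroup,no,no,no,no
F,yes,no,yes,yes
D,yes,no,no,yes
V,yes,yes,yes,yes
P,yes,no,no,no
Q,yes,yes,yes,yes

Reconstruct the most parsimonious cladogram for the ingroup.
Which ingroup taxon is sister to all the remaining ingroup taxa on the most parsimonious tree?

P

The outgroup has state 'no' for every character, so 'yes' is the derived state throughout.
All ingroup taxa share the derived state 'yes' for sclerotic ring; it defines the ingroup but does not resolve relationships within it.
caudal autotomy (derived state 'yes') is shared by Q and V — a synapomorphy uniting that clade.
Only F, Q, and V show the derived state 'yes' for retractile claws, supporting them as a clade.
nectar spur (derived state 'yes') is shared by D, F, Q, and V — a synapomorphy uniting that clade.
Most parsimonious ingroup topology: (((F,(V,Q)),D),P).
P is sister to the clade containing all other ingroup taxa, so it is the earliest-diverging (most basal) ingroup lineage.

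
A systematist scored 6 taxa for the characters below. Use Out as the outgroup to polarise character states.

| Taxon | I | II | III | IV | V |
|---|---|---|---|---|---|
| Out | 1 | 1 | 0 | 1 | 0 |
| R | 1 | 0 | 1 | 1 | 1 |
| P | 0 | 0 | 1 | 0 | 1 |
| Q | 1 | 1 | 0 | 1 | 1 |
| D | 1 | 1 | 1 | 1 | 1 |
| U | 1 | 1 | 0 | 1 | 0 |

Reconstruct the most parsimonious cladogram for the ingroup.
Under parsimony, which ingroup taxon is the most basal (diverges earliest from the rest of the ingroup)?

Character polarity is set by the outgroup: the derived state is whichever differs from the outgroup's state, so for I, II, IV the derived state is '0', and for the remaining characters it is '1'.
I (derived state '0') is unique to P (autapomorphy; uninformative for grouping).
II (derived state '0') is shared by P and R — a synapomorphy uniting that clade.
Only D, P, and R show the derived state '1' for III, supporting them as a clade.
IV: derived state '0' in P only — an autapomorphy, so it tells us nothing about relationships among taxa.
V: derived state '1' in D, P, Q, and R only — synapomorphy for {D, P, Q, R}.
Most parsimonious ingroup topology: ((((R,P),D),Q),U).
U is sister to the clade containing all other ingroup taxa, so it is the earliest-diverging (most basal) ingroup lineage.

U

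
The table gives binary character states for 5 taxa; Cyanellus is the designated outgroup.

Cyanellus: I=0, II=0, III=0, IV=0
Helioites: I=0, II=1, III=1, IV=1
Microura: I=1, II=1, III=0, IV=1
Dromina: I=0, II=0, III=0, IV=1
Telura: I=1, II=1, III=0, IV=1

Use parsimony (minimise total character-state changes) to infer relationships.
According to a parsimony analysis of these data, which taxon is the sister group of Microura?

Telura

The outgroup has state '0' for every character, so '1' is the derived state throughout.
Only Microura and Telura show the derived state '1' for I, supporting them as a clade.
II (derived state '1') is shared by Helioites, Microura, and Telura — a synapomorphy uniting that clade.
III (derived state '1') is unique to Helioites (autapomorphy; uninformative for grouping).
All ingroup taxa share the derived state '1' for IV; it defines the ingroup but does not resolve relationships within it.
Most parsimonious ingroup topology: ((Helioites,(Microura,Telura)),Dromina).
Microura and Telura form a cherry on this tree, so they are sister taxa.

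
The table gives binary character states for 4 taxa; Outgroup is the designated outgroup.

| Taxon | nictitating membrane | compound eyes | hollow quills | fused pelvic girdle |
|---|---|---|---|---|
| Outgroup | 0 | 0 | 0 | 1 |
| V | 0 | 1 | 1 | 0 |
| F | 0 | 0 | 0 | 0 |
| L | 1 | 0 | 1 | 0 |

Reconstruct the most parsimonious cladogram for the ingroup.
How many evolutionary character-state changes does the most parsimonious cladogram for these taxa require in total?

Character polarity is set by the outgroup: the derived state is whichever differs from the outgroup's state, so for fused pelvic girdle the derived state is '0', and for the remaining characters it is '1'.
nictitating membrane (derived state '1') is unique to L (autapomorphy; uninformative for grouping).
compound eyes (derived state '1') is unique to V (autapomorphy; uninformative for grouping).
Only L and V show the derived state '1' for hollow quills, supporting them as a clade.
fused pelvic girdle (derived state '0') is shared by all ingroup taxa — unites the whole ingroup.
Most parsimonious ingroup topology: ((V,L),F).
Changes per character on this tree: nictitating membrane: 1; compound eyes: 1; hollow quills: 1; fused pelvic girdle: 1.
Total = 4.

4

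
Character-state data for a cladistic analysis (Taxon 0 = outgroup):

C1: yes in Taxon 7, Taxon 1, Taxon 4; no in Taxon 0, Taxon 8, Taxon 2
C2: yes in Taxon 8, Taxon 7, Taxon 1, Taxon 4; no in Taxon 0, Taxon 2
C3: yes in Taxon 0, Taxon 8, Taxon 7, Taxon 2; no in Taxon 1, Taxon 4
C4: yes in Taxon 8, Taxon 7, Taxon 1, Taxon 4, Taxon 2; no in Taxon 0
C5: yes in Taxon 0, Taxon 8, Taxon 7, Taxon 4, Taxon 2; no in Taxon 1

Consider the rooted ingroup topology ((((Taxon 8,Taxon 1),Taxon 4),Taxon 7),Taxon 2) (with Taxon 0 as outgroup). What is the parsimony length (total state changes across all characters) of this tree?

7

Map each character onto ((((Taxon 8,Taxon 1),Taxon 4),Taxon 7),Taxon 2) (rooted by Taxon 0) and count the minimum state changes it requires (Fitch parsimony):
C1: 2; C2: 1; C3: 2; C4: 1; C5: 1.
Total tree length = 7.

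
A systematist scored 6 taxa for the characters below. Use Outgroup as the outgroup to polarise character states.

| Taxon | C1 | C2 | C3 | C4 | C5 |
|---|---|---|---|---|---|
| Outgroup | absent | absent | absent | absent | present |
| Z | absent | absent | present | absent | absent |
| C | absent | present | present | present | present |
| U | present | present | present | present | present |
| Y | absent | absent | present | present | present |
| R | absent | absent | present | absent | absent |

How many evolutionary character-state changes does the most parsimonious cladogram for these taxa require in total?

Character polarity is set by the outgroup: the derived state is whichever differs from the outgroup's state, so for C5 the derived state is 'absent', and for the remaining characters it is 'present'.
C1: derived state 'present' in U only — an autapomorphy, so it tells us nothing about relationships among taxa.
Only C and U show the derived state 'present' for C2, supporting them as a clade.
All ingroup taxa share the derived state 'present' for C3; it defines the ingroup but does not resolve relationships within it.
C4: derived state 'present' in C, U, and Y only — synapomorphy for {C, U, Y}.
Only R and Z show the derived state 'absent' for C5, supporting them as a clade.
Most parsimonious ingroup topology: ((Z,R),((C,U),Y)).
Changes per character on this tree: C1: 1; C2: 1; C3: 1; C4: 1; C5: 1.
Total = 5.

5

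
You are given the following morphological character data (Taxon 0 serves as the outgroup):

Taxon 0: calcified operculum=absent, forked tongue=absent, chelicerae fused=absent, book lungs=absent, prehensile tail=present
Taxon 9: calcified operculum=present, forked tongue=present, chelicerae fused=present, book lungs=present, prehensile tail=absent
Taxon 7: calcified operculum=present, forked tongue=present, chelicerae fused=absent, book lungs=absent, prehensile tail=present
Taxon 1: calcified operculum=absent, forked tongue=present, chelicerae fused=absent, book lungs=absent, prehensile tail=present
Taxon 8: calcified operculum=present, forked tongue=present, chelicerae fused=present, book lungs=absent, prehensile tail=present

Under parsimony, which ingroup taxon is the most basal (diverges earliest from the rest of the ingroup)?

Character polarity is set by the outgroup: the derived state is whichever differs from the outgroup's state, so for prehensile tail the derived state is 'absent', and for the remaining characters it is 'present'.
calcified operculum (derived state 'present') is shared by Taxon 7, Taxon 8, and Taxon 9 — a synapomorphy uniting that clade.
forked tongue (derived state 'present') is shared by all ingroup taxa — unites the whole ingroup.
chelicerae fused: derived state 'present' in Taxon 8 and Taxon 9 only — synapomorphy for {Taxon 8, Taxon 9}.
book lungs (derived state 'present') is unique to Taxon 9 (autapomorphy; uninformative for grouping).
prehensile tail (derived state 'absent') is unique to Taxon 9 (autapomorphy; uninformative for grouping).
Most parsimonious ingroup topology: (((Taxon 9,Taxon 8),Taxon 7),Taxon 1).
Taxon 1 is sister to the clade containing all other ingroup taxa, so it is the earliest-diverging (most basal) ingroup lineage.

Taxon 1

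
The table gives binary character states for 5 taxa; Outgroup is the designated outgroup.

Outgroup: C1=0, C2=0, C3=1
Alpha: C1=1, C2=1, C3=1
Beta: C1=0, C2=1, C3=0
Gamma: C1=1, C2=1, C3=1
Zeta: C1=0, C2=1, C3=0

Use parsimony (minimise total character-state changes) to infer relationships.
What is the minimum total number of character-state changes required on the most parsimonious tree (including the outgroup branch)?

Character polarity is set by the outgroup: the derived state is whichever differs from the outgroup's state, so for C3 the derived state is '0', and for the remaining characters it is '1'.
Only Alpha and Gamma show the derived state '1' for C1, supporting them as a clade.
All ingroup taxa share the derived state '1' for C2; it defines the ingroup but does not resolve relationships within it.
C3 (derived state '0') is shared by Beta and Zeta — a synapomorphy uniting that clade.
Most parsimonious ingroup topology: ((Alpha,Gamma),(Beta,Zeta)).
Changes per character on this tree: C1: 1; C2: 1; C3: 1.
Total = 3.

3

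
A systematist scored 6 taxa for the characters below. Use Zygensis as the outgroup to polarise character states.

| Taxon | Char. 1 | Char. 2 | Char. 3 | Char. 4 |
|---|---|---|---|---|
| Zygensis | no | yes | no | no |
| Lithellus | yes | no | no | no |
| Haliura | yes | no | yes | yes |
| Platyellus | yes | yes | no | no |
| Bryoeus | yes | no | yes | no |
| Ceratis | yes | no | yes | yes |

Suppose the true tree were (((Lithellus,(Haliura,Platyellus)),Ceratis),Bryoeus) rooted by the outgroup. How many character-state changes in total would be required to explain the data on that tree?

8

Map each character onto (((Lithellus,(Haliura,Platyellus)),Ceratis),Bryoeus) (rooted by Zygensis) and count the minimum state changes it requires (Fitch parsimony):
Char. 1: 1; Char. 2: 2; Char. 3: 3; Char. 4: 2.
Total tree length = 8.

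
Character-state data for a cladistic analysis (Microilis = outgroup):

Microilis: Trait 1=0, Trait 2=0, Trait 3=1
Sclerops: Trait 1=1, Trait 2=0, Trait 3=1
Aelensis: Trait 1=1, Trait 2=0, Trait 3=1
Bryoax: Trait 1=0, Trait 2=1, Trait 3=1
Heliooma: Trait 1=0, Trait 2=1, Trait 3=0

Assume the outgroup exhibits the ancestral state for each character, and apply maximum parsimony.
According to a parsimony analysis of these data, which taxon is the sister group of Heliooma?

Bryoax

Character polarity is set by the outgroup: the derived state is whichever differs from the outgroup's state, so for Trait 3 the derived state is '0', and for the remaining characters it is '1'.
Only Aelensis and Sclerops show the derived state '1' for Trait 1, supporting them as a clade.
Only Bryoax and Heliooma show the derived state '1' for Trait 2, supporting them as a clade.
Trait 3: derived state '0' in Heliooma only — an autapomorphy, so it tells us nothing about relationships among taxa.
Most parsimonious ingroup topology: ((Sclerops,Aelensis),(Bryoax,Heliooma)).
Heliooma and Bryoax form a cherry on this tree, so they are sister taxa.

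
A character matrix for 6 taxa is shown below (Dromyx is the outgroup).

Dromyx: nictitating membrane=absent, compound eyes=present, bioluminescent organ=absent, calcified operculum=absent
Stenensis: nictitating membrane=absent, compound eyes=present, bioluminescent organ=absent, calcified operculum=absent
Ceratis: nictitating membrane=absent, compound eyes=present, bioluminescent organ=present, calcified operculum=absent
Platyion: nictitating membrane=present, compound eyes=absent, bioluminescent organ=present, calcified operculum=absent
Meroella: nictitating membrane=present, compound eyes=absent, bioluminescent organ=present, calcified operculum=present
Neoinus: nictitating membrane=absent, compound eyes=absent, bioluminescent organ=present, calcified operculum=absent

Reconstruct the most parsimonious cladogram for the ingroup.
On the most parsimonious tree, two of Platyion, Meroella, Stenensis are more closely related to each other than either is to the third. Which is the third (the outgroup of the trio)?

Stenensis

Character polarity is set by the outgroup: the derived state is whichever differs from the outgroup's state, so for compound eyes the derived state is 'absent', and for the remaining characters it is 'present'.
nictitating membrane (derived state 'present') is shared by Meroella and Platyion — a synapomorphy uniting that clade.
compound eyes (derived state 'absent') is shared by Meroella, Neoinus, and Platyion — a synapomorphy uniting that clade.
bioluminescent organ: derived state 'present' in Ceratis, Meroella, Neoinus, and Platyion only — synapomorphy for {Ceratis, Meroella, Neoinus, Platyion}.
calcified operculum (derived state 'present') is unique to Meroella (autapomorphy; uninformative for grouping).
Most parsimonious ingroup topology: (Stenensis,(Ceratis,((Platyion,Meroella),Neoinus))).
Meroella and Platyion share a more recent common ancestor with each other than either does with Stenensis, so Stenensis is the least closely related of the three.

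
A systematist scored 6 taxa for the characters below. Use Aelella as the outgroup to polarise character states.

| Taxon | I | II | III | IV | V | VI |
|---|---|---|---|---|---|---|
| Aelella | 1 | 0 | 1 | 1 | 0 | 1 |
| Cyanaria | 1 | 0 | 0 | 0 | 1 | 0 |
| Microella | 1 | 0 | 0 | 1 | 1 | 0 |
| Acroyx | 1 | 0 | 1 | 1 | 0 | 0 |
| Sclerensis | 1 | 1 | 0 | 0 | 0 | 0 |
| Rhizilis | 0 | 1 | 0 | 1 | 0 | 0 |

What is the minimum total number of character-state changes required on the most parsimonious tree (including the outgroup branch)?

7

Character polarity is set by the outgroup: the derived state is whichever differs from the outgroup's state, so for I, III, IV, VI the derived state is '0', and for the remaining characters it is '1'.
I (derived state '0') is unique to Rhizilis (autapomorphy; uninformative for grouping).
II (derived state '1') is shared by Rhizilis and Sclerensis — a synapomorphy uniting that clade.
III (derived state '0') is shared by Cyanaria, Microella, Rhizilis, and Sclerensis — a synapomorphy uniting that clade.
IV groups Cyanaria and Sclerensis, which is incompatible with the clades supported by the remaining characters; treating it as convergent (homoplasy) costs fewer steps than any alternative tree.
Only Cyanaria and Microella show the derived state '1' for V, supporting them as a clade.
All ingroup taxa share the derived state '0' for VI; it defines the ingroup but does not resolve relationships within it.
Most parsimonious ingroup topology: (((Cyanaria,Microella),(Sclerensis,Rhizilis)),Acroyx).
Changes per character on this tree: I: 1; II: 1; III: 1; IV: 2; V: 1; VI: 1.
Total = 7.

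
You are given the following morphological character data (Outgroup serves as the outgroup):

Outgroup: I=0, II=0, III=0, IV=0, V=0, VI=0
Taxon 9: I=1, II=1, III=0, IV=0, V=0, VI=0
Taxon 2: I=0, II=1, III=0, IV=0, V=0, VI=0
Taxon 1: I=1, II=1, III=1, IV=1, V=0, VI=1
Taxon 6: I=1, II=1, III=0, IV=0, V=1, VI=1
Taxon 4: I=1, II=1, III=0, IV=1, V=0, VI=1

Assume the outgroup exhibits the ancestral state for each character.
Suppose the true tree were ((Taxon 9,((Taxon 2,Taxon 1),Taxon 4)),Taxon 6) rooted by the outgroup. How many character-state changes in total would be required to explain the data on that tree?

Map each character onto ((Taxon 9,((Taxon 2,Taxon 1),Taxon 4)),Taxon 6) (rooted by Outgroup) and count the minimum state changes it requires (Fitch parsimony):
I: 2; II: 1; III: 1; IV: 2; V: 1; VI: 3.
Total tree length = 10.

10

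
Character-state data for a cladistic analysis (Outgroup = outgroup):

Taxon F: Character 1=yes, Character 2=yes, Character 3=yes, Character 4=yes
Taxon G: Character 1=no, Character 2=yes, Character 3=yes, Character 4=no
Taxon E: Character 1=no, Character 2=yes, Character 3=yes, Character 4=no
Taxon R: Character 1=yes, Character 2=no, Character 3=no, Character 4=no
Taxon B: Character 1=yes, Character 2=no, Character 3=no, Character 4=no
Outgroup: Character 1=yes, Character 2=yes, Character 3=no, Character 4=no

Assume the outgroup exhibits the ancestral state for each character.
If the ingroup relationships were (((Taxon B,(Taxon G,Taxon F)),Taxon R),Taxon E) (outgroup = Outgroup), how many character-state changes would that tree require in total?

7

Map each character onto (((Taxon B,(Taxon G,Taxon F)),Taxon R),Taxon E) (rooted by Outgroup) and count the minimum state changes it requires (Fitch parsimony):
Character 1: 2; Character 2: 2; Character 3: 2; Character 4: 1.
Total tree length = 7.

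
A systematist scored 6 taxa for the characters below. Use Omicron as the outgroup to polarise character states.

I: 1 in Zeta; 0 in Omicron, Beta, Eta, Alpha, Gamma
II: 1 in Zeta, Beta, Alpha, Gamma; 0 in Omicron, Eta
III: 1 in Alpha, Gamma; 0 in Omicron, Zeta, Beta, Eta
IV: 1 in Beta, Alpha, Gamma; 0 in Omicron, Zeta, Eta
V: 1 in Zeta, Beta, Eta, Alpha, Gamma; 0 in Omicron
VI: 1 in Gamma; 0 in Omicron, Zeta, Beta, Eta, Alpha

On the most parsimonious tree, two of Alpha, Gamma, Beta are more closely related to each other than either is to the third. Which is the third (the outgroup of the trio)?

Beta

The outgroup has state '0' for every character, so '1' is the derived state throughout.
I (derived state '1') is unique to Zeta (autapomorphy; uninformative for grouping).
II (derived state '1') is shared by Alpha, Beta, Gamma, and Zeta — a synapomorphy uniting that clade.
III (derived state '1') is shared by Alpha and Gamma — a synapomorphy uniting that clade.
Only Alpha, Beta, and Gamma show the derived state '1' for IV, supporting them as a clade.
All ingroup taxa share the derived state '1' for V; it defines the ingroup but does not resolve relationships within it.
VI: derived state '1' in Gamma only — an autapomorphy, so it tells us nothing about relationships among taxa.
Most parsimonious ingroup topology: ((Zeta,(Beta,(Alpha,Gamma))),Eta).
Gamma and Alpha share a more recent common ancestor with each other than either does with Beta, so Beta is the least closely related of the three.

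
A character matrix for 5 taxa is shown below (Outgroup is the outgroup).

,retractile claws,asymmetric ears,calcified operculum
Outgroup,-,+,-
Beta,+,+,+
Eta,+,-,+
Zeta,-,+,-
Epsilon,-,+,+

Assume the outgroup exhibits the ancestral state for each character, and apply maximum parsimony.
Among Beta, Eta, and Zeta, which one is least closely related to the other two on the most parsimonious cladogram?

Zeta

Character polarity is set by the outgroup: the derived state is whichever differs from the outgroup's state, so for asymmetric ears the derived state is '-', and for the remaining characters it is '+'.
Only Beta and Eta show the derived state '+' for retractile claws, supporting them as a clade.
asymmetric ears (derived state '-') is unique to Eta (autapomorphy; uninformative for grouping).
calcified operculum (derived state '+') is shared by Beta, Epsilon, and Eta — a synapomorphy uniting that clade.
Most parsimonious ingroup topology: (((Beta,Eta),Epsilon),Zeta).
Eta and Beta share a more recent common ancestor with each other than either does with Zeta, so Zeta is the least closely related of the three.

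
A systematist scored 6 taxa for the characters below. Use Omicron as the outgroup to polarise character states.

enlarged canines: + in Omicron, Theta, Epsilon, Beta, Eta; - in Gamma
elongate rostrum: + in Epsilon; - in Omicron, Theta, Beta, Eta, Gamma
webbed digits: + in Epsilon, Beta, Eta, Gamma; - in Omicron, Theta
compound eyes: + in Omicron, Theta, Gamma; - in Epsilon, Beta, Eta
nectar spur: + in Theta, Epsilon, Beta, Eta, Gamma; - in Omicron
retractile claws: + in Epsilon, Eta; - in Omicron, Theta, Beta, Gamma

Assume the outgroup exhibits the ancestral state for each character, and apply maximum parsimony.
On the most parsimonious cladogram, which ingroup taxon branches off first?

Character polarity is set by the outgroup: the derived state is whichever differs from the outgroup's state, so for enlarged canines, compound eyes the derived state is '-', and for the remaining characters it is '+'.
enlarged canines (derived state '-') is unique to Gamma (autapomorphy; uninformative for grouping).
elongate rostrum (derived state '+') is unique to Epsilon (autapomorphy; uninformative for grouping).
webbed digits: derived state '+' in Beta, Epsilon, Eta, and Gamma only — synapomorphy for {Beta, Epsilon, Eta, Gamma}.
Only Beta, Epsilon, and Eta show the derived state '-' for compound eyes, supporting them as a clade.
All ingroup taxa share the derived state '+' for nectar spur; it defines the ingroup but does not resolve relationships within it.
retractile claws (derived state '+') is shared by Epsilon and Eta — a synapomorphy uniting that clade.
Most parsimonious ingroup topology: ((Gamma,(Beta,(Epsilon,Eta))),Theta).
Theta is sister to the clade containing all other ingroup taxa, so it is the earliest-diverging (most basal) ingroup lineage.

Theta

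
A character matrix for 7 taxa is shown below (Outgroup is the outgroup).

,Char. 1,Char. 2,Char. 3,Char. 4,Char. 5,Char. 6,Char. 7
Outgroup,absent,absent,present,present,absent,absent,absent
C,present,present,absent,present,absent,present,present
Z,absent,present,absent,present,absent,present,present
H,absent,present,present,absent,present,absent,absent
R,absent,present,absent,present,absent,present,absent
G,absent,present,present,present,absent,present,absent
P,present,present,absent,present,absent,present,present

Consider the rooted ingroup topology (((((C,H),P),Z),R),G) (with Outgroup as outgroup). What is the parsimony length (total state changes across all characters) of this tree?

Map each character onto (((((C,H),P),Z),R),G) (rooted by Outgroup) and count the minimum state changes it requires (Fitch parsimony):
Char. 1: 2; Char. 2: 1; Char. 3: 2; Char. 4: 1; Char. 5: 1; Char. 6: 2; Char. 7: 2.
Total tree length = 11.

11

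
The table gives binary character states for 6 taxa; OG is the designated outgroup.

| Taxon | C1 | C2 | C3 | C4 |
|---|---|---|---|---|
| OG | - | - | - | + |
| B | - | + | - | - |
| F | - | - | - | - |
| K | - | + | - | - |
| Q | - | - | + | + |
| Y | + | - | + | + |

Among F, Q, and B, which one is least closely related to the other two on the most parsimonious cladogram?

Q

Character polarity is set by the outgroup: the derived state is whichever differs from the outgroup's state, so for C4 the derived state is '-', and for the remaining characters it is '+'.
C1 (derived state '+') is unique to Y (autapomorphy; uninformative for grouping).
C2: derived state '+' in B and K only — synapomorphy for {B, K}.
Only Q and Y show the derived state '+' for C3, supporting them as a clade.
C4 (derived state '-') is shared by B, F, and K — a synapomorphy uniting that clade.
Most parsimonious ingroup topology: (((B,K),F),(Q,Y)).
B and F share a more recent common ancestor with each other than either does with Q, so Q is the least closely related of the three.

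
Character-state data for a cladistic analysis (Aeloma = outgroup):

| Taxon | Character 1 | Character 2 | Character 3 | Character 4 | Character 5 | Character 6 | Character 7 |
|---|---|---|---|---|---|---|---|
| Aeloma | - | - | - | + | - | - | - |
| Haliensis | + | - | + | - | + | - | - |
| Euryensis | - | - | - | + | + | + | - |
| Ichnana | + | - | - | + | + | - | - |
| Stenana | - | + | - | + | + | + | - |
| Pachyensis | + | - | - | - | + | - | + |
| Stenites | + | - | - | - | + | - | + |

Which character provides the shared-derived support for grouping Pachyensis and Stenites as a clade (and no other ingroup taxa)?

Character polarity is set by the outgroup: the derived state is whichever differs from the outgroup's state, so for Character 4 the derived state is '-', and for the remaining characters it is '+'.
Only Haliensis, Ichnana, Pachyensis, and Stenites show the derived state '+' for Character 1, supporting them as a clade.
Character 2 (derived state '+') is unique to Stenana (autapomorphy; uninformative for grouping).
Character 3: derived state '+' in Haliensis only — an autapomorphy, so it tells us nothing about relationships among taxa.
Character 4 (derived state '-') is shared by Haliensis, Pachyensis, and Stenites — a synapomorphy uniting that clade.
All ingroup taxa share the derived state '+' for Character 5; it defines the ingroup but does not resolve relationships within it.
Character 6: derived state '+' in Euryensis and Stenana only — synapomorphy for {Euryensis, Stenana}.
Character 7: derived state '+' in Pachyensis and Stenites only — synapomorphy for {Pachyensis, Stenites}.
Most parsimonious ingroup topology: (((Haliensis,(Pachyensis,Stenites)),Ichnana),(Euryensis,Stenana)).
The clade {Pachyensis, Stenites} is supported by Character 7: its derived state '+' occurs in exactly those taxa and in no other taxon (including the outgroup).

Character 7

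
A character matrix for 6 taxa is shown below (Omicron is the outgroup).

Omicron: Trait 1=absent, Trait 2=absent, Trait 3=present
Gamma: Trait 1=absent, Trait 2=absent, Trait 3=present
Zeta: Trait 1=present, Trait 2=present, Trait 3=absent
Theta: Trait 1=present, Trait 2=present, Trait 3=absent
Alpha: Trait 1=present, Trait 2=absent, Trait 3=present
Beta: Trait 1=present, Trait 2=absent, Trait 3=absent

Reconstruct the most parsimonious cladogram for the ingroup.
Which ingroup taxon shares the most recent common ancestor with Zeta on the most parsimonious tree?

Character polarity is set by the outgroup: the derived state is whichever differs from the outgroup's state, so for Trait 3 the derived state is 'absent', and for the remaining characters it is 'present'.
Trait 1 (derived state 'present') is shared by Alpha, Beta, Theta, and Zeta — a synapomorphy uniting that clade.
Trait 2: derived state 'present' in Theta and Zeta only — synapomorphy for {Theta, Zeta}.
Trait 3 (derived state 'absent') is shared by Beta, Theta, and Zeta — a synapomorphy uniting that clade.
Most parsimonious ingroup topology: (Gamma,(((Zeta,Theta),Beta),Alpha)).
Zeta and Theta form a cherry on this tree, so they are sister taxa.

Theta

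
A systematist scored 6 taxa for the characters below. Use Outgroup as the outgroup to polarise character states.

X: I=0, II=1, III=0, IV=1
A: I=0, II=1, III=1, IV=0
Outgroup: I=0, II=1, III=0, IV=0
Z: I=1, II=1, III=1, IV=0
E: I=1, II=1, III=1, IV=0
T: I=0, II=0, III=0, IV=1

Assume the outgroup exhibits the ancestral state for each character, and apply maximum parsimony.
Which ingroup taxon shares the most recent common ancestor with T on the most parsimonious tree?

X

Character polarity is set by the outgroup: the derived state is whichever differs from the outgroup's state, so for II the derived state is '0', and for the remaining characters it is '1'.
I (derived state '1') is shared by E and Z — a synapomorphy uniting that clade.
II (derived state '0') is unique to T (autapomorphy; uninformative for grouping).
III: derived state '1' in A, E, and Z only — synapomorphy for {A, E, Z}.
IV (derived state '1') is shared by T and X — a synapomorphy uniting that clade.
Most parsimonious ingroup topology: (((Z,E),A),(X,T)).
T and X form a cherry on this tree, so they are sister taxa.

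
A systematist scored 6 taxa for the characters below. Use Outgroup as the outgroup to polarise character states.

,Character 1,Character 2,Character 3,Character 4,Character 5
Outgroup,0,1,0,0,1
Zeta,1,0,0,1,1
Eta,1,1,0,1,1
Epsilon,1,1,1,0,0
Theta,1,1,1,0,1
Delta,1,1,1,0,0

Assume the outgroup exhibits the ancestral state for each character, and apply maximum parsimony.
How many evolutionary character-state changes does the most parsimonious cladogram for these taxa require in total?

5

Character polarity is set by the outgroup: the derived state is whichever differs from the outgroup's state, so for Character 2, Character 5 the derived state is '0', and for the remaining characters it is '1'.
All ingroup taxa share the derived state '1' for Character 1; it defines the ingroup but does not resolve relationships within it.
Character 2: derived state '0' in Zeta only — an autapomorphy, so it tells us nothing about relationships among taxa.
Only Delta, Epsilon, and Theta show the derived state '1' for Character 3, supporting them as a clade.
Character 4 (derived state '1') is shared by Eta and Zeta — a synapomorphy uniting that clade.
Character 5: derived state '0' in Delta and Epsilon only — synapomorphy for {Delta, Epsilon}.
Most parsimonious ingroup topology: ((Zeta,Eta),((Epsilon,Delta),Theta)).
Changes per character on this tree: Character 1: 1; Character 2: 1; Character 3: 1; Character 4: 1; Character 5: 1.
Total = 5.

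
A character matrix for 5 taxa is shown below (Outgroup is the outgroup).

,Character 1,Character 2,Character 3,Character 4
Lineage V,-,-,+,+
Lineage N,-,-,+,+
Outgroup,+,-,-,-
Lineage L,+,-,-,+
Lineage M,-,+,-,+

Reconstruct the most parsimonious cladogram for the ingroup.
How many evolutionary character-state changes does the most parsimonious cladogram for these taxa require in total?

Character polarity is set by the outgroup: the derived state is whichever differs from the outgroup's state, so for Character 1 the derived state is '-', and for the remaining characters it is '+'.
Character 1: derived state '-' in Lineage M, Lineage N, and Lineage V only — synapomorphy for {Lineage M, Lineage N, Lineage V}.
Character 2 (derived state '+') is unique to Lineage M (autapomorphy; uninformative for grouping).
Character 3: derived state '+' in Lineage N and Lineage V only — synapomorphy for {Lineage N, Lineage V}.
All ingroup taxa share the derived state '+' for Character 4; it defines the ingroup but does not resolve relationships within it.
Most parsimonious ingroup topology: (((Lineage V,Lineage N),Lineage M),Lineage L).
Changes per character on this tree: Character 1: 1; Character 2: 1; Character 3: 1; Character 4: 1.
Total = 4.

4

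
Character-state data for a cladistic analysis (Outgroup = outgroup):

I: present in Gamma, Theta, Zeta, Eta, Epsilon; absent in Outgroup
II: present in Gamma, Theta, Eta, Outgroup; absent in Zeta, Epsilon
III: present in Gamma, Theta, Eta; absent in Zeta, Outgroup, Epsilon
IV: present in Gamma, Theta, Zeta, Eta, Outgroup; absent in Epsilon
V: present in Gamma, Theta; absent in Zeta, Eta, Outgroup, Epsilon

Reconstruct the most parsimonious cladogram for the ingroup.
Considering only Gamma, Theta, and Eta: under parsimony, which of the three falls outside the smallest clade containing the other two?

Character polarity is set by the outgroup: the derived state is whichever differs from the outgroup's state, so for II, IV the derived state is 'absent', and for the remaining characters it is 'present'.
I (derived state 'present') is shared by all ingroup taxa — unites the whole ingroup.
Only Epsilon and Zeta show the derived state 'absent' for II, supporting them as a clade.
Only Eta, Gamma, and Theta show the derived state 'present' for III, supporting them as a clade.
IV: derived state 'absent' in Epsilon only — an autapomorphy, so it tells us nothing about relationships among taxa.
V: derived state 'present' in Gamma and Theta only — synapomorphy for {Gamma, Theta}.
Most parsimonious ingroup topology: ((Epsilon,Zeta),((Theta,Gamma),Eta)).
Theta and Gamma share a more recent common ancestor with each other than either does with Eta, so Eta is the least closely related of the three.

Eta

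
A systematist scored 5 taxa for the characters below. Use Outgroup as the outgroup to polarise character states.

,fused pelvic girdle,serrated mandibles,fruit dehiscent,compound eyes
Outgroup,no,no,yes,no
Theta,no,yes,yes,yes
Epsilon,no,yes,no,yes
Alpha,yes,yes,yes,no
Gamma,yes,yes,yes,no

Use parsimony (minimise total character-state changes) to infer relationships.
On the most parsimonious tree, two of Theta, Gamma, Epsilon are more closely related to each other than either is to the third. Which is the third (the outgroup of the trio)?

Character polarity is set by the outgroup: the derived state is whichever differs from the outgroup's state, so for fruit dehiscent the derived state is 'no', and for the remaining characters it is 'yes'.
Only Alpha and Gamma show the derived state 'yes' for fused pelvic girdle, supporting them as a clade.
serrated mandibles (derived state 'yes') is shared by all ingroup taxa — unites the whole ingroup.
fruit dehiscent (derived state 'no') is unique to Epsilon (autapomorphy; uninformative for grouping).
compound eyes (derived state 'yes') is shared by Epsilon and Theta — a synapomorphy uniting that clade.
Most parsimonious ingroup topology: ((Theta,Epsilon),(Alpha,Gamma)).
Epsilon and Theta share a more recent common ancestor with each other than either does with Gamma, so Gamma is the least closely related of the three.

Gamma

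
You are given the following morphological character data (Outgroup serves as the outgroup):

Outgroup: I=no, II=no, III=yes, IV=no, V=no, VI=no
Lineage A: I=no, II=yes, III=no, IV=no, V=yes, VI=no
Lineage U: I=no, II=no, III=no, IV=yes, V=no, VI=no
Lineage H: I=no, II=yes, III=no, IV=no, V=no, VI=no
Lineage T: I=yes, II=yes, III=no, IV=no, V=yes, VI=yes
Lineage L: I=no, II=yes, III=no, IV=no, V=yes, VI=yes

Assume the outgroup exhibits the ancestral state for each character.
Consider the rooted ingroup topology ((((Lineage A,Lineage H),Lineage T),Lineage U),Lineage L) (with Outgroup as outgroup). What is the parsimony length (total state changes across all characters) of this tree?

Map each character onto ((((Lineage A,Lineage H),Lineage T),Lineage U),Lineage L) (rooted by Outgroup) and count the minimum state changes it requires (Fitch parsimony):
I: 1; II: 2; III: 1; IV: 1; V: 3; VI: 2.
Total tree length = 10.

10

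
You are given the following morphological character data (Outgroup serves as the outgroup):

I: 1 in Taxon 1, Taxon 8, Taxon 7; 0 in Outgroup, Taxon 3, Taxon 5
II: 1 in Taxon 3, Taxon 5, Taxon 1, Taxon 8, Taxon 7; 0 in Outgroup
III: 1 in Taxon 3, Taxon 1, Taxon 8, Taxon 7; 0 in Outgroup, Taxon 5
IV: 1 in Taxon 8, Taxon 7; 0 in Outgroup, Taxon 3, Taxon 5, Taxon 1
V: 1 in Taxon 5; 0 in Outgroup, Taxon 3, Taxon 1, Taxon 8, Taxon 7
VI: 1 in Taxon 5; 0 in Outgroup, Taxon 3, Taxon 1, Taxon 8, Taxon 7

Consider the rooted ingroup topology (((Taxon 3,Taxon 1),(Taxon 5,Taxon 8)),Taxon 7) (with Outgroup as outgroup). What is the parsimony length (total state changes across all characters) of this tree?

Map each character onto (((Taxon 3,Taxon 1),(Taxon 5,Taxon 8)),Taxon 7) (rooted by Outgroup) and count the minimum state changes it requires (Fitch parsimony):
I: 3; II: 1; III: 2; IV: 2; V: 1; VI: 1.
Total tree length = 10.

10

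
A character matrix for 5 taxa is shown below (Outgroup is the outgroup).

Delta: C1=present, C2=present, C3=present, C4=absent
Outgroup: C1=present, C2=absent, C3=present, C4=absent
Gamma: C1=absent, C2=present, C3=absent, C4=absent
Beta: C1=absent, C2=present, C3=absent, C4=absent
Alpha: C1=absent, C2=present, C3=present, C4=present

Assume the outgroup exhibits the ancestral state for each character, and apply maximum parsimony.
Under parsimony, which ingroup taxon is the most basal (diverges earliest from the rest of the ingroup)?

Character polarity is set by the outgroup: the derived state is whichever differs from the outgroup's state, so for C1, C3 the derived state is 'absent', and for the remaining characters it is 'present'.
C1 (derived state 'absent') is shared by Alpha, Beta, and Gamma — a synapomorphy uniting that clade.
All ingroup taxa share the derived state 'present' for C2; it defines the ingroup but does not resolve relationships within it.
C3 (derived state 'absent') is shared by Beta and Gamma — a synapomorphy uniting that clade.
C4 (derived state 'present') is unique to Alpha (autapomorphy; uninformative for grouping).
Most parsimonious ingroup topology: (((Gamma,Beta),Alpha),Delta).
Delta is sister to the clade containing all other ingroup taxa, so it is the earliest-diverging (most basal) ingroup lineage.

Delta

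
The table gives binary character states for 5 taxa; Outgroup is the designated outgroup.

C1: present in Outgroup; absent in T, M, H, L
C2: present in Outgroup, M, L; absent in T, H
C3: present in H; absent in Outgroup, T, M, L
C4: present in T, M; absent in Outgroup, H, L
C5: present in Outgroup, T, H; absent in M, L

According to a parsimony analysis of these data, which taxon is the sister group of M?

Character polarity is set by the outgroup: the derived state is whichever differs from the outgroup's state, so for C1, C2, C5 the derived state is 'absent', and for the remaining characters it is 'present'.
All ingroup taxa share the derived state 'absent' for C1; it defines the ingroup but does not resolve relationships within it.
C2: derived state 'absent' in H and T only — synapomorphy for {H, T}.
C3: derived state 'present' in H only — an autapomorphy, so it tells us nothing about relationships among taxa.
C4 (state 'present') occurs in M and T but conflicts with the nesting implied by the other characters — most parsimoniously interpreted as homoplasy.
C5 (derived state 'absent') is shared by L and M — a synapomorphy uniting that clade.
Most parsimonious ingroup topology: ((T,H),(M,L)).
M and L form a cherry on this tree, so they are sister taxa.

L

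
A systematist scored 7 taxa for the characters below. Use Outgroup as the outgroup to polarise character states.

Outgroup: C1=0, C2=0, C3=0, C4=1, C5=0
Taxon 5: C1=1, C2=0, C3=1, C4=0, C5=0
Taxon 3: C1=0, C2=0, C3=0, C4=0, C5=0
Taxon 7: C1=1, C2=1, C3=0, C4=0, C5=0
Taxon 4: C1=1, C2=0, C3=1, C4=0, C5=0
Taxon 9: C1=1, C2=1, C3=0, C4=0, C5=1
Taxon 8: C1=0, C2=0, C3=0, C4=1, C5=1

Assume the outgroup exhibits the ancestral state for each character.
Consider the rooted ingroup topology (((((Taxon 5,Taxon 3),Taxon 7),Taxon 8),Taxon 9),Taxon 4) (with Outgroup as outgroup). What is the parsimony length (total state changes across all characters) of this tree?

11

Map each character onto (((((Taxon 5,Taxon 3),Taxon 7),Taxon 8),Taxon 9),Taxon 4) (rooted by Outgroup) and count the minimum state changes it requires (Fitch parsimony):
C1: 3; C2: 2; C3: 2; C4: 2; C5: 2.
Total tree length = 11.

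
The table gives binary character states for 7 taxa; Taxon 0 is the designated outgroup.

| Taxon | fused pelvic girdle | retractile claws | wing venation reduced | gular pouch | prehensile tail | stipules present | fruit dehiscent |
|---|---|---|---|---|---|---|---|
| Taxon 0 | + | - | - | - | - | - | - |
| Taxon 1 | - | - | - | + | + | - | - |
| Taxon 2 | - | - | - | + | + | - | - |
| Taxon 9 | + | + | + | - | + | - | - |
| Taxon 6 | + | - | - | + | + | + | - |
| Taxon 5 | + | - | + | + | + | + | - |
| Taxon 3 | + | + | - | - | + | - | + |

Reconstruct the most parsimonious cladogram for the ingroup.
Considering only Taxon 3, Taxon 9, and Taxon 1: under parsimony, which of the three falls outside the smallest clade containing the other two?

Taxon 1

Character polarity is set by the outgroup: the derived state is whichever differs from the outgroup's state, so for fused pelvic girdle the derived state is '-', and for the remaining characters it is '+'.
Only Taxon 1 and Taxon 2 show the derived state '-' for fused pelvic girdle, supporting them as a clade.
retractile claws: derived state '+' in Taxon 3 and Taxon 9 only — synapomorphy for {Taxon 3, Taxon 9}.
wing venation reduced (state '+') occurs in Taxon 5 and Taxon 9 but conflicts with the nesting implied by the other characters — most parsimoniously interpreted as homoplasy.
gular pouch (derived state '+') is shared by Taxon 1, Taxon 2, Taxon 5, and Taxon 6 — a synapomorphy uniting that clade.
prehensile tail (derived state '+') is shared by all ingroup taxa — unites the whole ingroup.
Only Taxon 5 and Taxon 6 show the derived state '+' for stipules present, supporting them as a clade.
fruit dehiscent (derived state '+') is unique to Taxon 3 (autapomorphy; uninformative for grouping).
Most parsimonious ingroup topology: (((Taxon 1,Taxon 2),(Taxon 6,Taxon 5)),(Taxon 9,Taxon 3)).
Taxon 3 and Taxon 9 share a more recent common ancestor with each other than either does with Taxon 1, so Taxon 1 is the least closely related of the three.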